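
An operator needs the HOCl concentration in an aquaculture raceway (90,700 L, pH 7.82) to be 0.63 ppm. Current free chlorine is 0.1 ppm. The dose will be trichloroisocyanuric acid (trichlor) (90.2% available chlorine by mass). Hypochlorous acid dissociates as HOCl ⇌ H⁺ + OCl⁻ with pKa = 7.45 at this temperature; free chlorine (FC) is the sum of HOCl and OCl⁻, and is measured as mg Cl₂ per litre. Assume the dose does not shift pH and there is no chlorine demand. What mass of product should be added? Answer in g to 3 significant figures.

[OCl⁻]/[HOCl] = 10^(pH − pKa) = 10^(7.82 − 7.45) = 2.344; fraction as HOCl = 1/(1 + 2.344) = 0.299.
Free chlorine required for 0.63 ppm HOCl: 0.63 / 0.299 = 2.107 ppm.
FC to add: 2.107 − 0.1 = 2.007 mg/L as Cl₂.
Cl₂ equivalent: 2.007 mg/L × 90,700 L = 182 g.
Product at 90.2% available Cl: 182 / 0.902 = 201.8 g.

202 g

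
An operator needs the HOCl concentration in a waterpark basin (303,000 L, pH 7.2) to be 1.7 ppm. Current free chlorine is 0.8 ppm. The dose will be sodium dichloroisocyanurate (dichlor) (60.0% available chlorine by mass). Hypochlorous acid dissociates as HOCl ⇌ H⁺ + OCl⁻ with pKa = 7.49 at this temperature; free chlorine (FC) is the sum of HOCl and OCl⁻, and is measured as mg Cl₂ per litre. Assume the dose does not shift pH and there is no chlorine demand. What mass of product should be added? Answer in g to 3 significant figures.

895 g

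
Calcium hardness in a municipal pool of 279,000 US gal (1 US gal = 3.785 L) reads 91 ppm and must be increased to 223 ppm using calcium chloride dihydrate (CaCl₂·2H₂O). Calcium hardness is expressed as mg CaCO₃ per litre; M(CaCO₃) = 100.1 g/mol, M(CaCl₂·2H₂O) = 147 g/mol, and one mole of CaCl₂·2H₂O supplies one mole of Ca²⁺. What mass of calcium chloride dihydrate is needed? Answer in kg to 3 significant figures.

205 kg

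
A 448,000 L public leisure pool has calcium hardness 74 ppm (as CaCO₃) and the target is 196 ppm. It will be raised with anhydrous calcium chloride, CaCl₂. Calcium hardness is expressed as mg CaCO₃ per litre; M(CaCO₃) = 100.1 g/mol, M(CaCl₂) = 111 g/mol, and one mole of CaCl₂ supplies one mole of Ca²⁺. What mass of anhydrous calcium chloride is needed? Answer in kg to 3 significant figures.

60.6 kg

Hardness to add: (196 − 74) = 122 mg/L as CaCO₃ × 448,000 L = 54,660 g as CaCO₃.
Moles of Ca²⁺ (1 mol Ca²⁺ ≡ 1 mol CaCO₃): 54,660 / 100.1 g/mol = 546 mol.
Mass of CaCl₂: 546 × 111 = 60,610 g.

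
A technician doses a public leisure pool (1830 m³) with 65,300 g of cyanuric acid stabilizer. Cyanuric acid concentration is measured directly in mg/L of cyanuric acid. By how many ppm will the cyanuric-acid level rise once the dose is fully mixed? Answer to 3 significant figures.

Volume: 1830 m³ = 1,830,000 L.
Rise: 65,300 g / 1,830,000 L × 1000 = 35.68 mg/L.

35.7 ppm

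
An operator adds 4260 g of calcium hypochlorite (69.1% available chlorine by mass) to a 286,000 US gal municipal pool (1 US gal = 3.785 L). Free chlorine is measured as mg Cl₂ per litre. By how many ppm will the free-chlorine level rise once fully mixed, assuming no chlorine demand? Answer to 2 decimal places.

2.72 ppm

Volume: 286,000 US gal × 3.785 L/gal = 1,082,510 L.
Available chlorine delivered: 4260 g × 0.691 = 2944 g as Cl₂.
Concentration rise: 2944 g / 1,082,510 L = 2.719 mg/L = 2.72 ppm.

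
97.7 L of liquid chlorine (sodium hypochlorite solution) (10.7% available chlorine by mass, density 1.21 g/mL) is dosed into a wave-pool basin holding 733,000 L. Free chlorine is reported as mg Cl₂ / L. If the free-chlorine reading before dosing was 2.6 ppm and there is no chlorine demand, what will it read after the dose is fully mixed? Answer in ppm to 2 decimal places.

19.86 ppm

Mass of solution: 97.7 L × 1000 mL/L × 1.21 g/mL = 118,200 g.
Available chlorine delivered: 118,200 g × 0.107 = 12,650 g as Cl₂.
Concentration rise: 12,650 g / 733,000 L = 17.26 mg/L = 17.26 ppm.
Final FC: 2.6 + 17.26 = 19.86 ppm.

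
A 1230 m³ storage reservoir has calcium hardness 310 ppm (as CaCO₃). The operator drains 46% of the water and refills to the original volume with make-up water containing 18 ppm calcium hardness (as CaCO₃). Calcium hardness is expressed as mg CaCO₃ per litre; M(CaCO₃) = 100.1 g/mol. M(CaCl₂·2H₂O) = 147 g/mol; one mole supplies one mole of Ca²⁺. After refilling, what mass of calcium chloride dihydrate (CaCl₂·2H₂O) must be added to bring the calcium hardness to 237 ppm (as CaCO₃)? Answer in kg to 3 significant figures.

Volume: 1230 m³ = 1,230,000 L.
After draining 46% and refilling: 310 × 0.54 + 18 × 0.46 = 175.68 ppm.
Deficit to target: 237 − 175.68 = 61.32 mg/L.
As CaCO₃: 61.32 mg/L × 1,230,000 L = 75,420 g; ÷ 100.1 = 753.5 mol Ca²⁺.
Mass: 753.5 × 147 = 110,800 g.

111 kg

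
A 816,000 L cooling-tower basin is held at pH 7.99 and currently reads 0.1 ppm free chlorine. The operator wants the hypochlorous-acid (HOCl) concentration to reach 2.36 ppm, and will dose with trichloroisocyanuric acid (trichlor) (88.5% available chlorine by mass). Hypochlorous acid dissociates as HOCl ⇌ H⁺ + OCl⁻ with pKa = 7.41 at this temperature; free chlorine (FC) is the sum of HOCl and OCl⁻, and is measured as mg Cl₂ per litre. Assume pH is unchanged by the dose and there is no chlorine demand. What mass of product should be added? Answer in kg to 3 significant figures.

10.4 kg

[OCl⁻]/[HOCl] = 10^(pH − pKa) = 10^(7.99 − 7.41) = 3.802; fraction as HOCl = 1/(1 + 3.802) = 0.2083.
Free chlorine required for 2.36 ppm HOCl: 2.36 / 0.2083 = 11.33 ppm.
FC to add: 11.33 − 0.1 = 11.23 mg/L as Cl₂.
Cl₂ equivalent: 11.23 mg/L × 816,000 L = 9166 g.
Product at 88.5% available Cl: 9166 / 0.885 = 10,360 g.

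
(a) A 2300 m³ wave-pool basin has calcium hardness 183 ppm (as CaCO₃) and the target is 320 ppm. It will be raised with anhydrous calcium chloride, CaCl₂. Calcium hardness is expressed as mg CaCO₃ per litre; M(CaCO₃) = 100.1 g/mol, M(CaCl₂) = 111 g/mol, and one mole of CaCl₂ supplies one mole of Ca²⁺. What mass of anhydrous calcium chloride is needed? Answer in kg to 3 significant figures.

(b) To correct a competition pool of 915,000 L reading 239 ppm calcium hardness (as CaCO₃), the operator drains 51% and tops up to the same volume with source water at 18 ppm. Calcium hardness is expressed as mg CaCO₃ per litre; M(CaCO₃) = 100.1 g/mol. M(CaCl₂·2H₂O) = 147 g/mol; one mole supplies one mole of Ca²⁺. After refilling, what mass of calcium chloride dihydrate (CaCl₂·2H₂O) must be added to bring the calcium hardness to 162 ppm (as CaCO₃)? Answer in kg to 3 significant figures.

(a) Volume: 2300 m³ = 2,300,000 L.
(a) Hardness to add: (320 − 183) = 137 mg/L as CaCO₃ × 2,300,000 L = 315,100 g as CaCO₃.
(a) Moles of Ca²⁺ (1 mol Ca²⁺ ≡ 1 mol CaCO₃): 315,100 / 100.1 g/mol = 3148 mol.
(a) Mass of CaCl₂: 3148 × 111 = 349,400 g.

(b) After draining 51% and refilling: 239 × 0.49 + 18 × 0.51 = 126.29 ppm.
(b) Deficit to target: 162 − 126.29 = 35.71 mg/L.
(b) As CaCO₃: 35.71 mg/L × 915,000 L = 32,670 g; ÷ 100.1 = 326.4 mol Ca²⁺.
(b) Mass: 326.4 × 147 = 47,980 g.

(a) 349 kg; (b) 48.0 kg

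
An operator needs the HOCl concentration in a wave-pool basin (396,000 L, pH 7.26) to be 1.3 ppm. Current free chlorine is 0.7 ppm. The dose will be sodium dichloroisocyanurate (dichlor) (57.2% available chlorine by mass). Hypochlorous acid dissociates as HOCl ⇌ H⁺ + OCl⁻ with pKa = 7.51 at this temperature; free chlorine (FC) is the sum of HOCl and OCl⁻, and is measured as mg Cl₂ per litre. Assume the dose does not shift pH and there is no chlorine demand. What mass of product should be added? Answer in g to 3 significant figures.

[OCl⁻]/[HOCl] = 10^(pH − pKa) = 10^(7.26 − 7.51) = 0.5623; fraction as HOCl = 1/(1 + 0.5623) = 0.6401.
Free chlorine required for 1.3 ppm HOCl: 1.3 / 0.6401 = 2.031 ppm.
FC to add: 2.031 − 0.7 = 1.331 mg/L as Cl₂.
Cl₂ equivalent: 1.331 mg/L × 396,000 L = 527.1 g.
Product at 57.2% available Cl: 527.1 / 0.572 = 921.5 g.

921 g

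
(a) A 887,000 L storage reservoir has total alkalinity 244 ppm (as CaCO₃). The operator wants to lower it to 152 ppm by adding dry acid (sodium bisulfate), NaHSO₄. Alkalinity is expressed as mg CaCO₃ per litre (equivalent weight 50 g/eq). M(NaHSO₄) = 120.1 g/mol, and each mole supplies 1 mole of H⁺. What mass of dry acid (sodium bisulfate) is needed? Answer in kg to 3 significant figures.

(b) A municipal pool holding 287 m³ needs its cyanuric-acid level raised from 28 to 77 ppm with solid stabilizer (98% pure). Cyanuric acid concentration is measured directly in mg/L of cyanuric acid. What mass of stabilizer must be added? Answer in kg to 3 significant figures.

(a) Alkalinity to neutralize: (244 − 152) = 92 mg/L as CaCO₃ × 887,000 L = 81,600 g as CaCO₃.
(a) Equivalents of H⁺ required: 81,600 ÷ 50 g/eq = 1632 eq = 1632 mol NaHSO₄.
(a) Mass of NaHSO₄: 1632 × 120.1 = 196,000 g.

(b) Volume: 287 m³ = 287,000 L.
(b) CYA to add: (77 − 28) = 49 mg/L × 287,000 L = 14,060 g cyanuric acid.
(b) At 98% purity: 14,060 / 0.98 = 14,350 g product.

(a) 196 kg; (b) 14.3 kg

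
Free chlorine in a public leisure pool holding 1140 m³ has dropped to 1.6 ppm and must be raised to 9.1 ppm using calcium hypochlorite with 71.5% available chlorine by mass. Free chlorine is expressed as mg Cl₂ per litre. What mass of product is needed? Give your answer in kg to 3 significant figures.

12.0 kg

Volume: 1140 m³ = 1,140,000 L.
Chlorine deficit: 9.1 − 1.6 = 7.5 ppm = 7.5 mg/L as Cl₂.
Cl₂ equivalent needed: 7.5 mg/L × 1,140,000 L = 8,550,000 mg = 8550 g.
Product at 71.5% available chlorine: 8550 / 0.715 = 11,960 g.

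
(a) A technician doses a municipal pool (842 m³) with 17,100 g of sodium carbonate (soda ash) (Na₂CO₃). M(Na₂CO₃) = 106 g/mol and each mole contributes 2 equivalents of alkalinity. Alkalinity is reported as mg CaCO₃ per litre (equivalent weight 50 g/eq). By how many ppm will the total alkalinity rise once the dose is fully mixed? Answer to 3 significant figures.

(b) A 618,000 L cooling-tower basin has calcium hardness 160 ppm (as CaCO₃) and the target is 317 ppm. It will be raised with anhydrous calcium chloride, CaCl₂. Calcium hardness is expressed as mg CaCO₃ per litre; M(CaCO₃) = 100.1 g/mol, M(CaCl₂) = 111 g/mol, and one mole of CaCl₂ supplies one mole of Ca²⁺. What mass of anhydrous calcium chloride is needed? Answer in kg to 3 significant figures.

(a) 19.2 ppm; (b) 108 kg

(a) Volume: 842 m³ = 842,000 L.
(a) Moles of Na₂CO₃: 17,100 g ÷ 106 g/mol = 161.3 mol → 322.6 eq of alkalinity.
(a) As CaCO₃: 322.6 eq × 50 g/eq = 16,130 g.
(a) Rise: 16,130 g / 842,000 L × 1000 = 19.16 mg/L.

(b) Hardness to add: (317 − 160) = 157 mg/L as CaCO₃ × 618,000 L = 97,030 g as CaCO₃.
(b) Moles of Ca²⁺ (1 mol Ca²⁺ ≡ 1 mol CaCO₃): 97,030 / 100.1 g/mol = 969.3 mol.
(b) Mass of CaCl₂: 969.3 × 111 = 107,600 g.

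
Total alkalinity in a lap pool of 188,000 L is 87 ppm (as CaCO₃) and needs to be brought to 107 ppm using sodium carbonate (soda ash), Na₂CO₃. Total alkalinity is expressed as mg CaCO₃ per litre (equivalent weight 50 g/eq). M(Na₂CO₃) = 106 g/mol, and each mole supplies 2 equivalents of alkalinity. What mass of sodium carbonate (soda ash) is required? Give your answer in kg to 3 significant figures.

3.99 kg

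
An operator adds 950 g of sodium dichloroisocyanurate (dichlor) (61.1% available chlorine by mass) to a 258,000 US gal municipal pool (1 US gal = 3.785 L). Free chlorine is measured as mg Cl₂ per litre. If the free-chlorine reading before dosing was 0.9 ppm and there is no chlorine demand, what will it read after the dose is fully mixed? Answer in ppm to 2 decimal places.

1.49 ppm

Volume: 258,000 US gal × 3.785 L/gal = 976,530 L.
Available chlorine delivered: 950 g × 0.611 = 580.4 g as Cl₂.
Concentration rise: 580.4 g / 976,530 L = 0.5944 mg/L = 0.59 ppm.
Final FC: 0.9 + 0.59 = 1.49 ppm.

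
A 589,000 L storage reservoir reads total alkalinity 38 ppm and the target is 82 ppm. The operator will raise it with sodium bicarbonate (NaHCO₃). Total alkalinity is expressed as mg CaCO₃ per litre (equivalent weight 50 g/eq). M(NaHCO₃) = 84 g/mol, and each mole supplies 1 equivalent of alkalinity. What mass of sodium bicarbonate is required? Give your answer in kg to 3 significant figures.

43.5 kg

Alkalinity to add: (82 − 38) = 44 mg/L as CaCO₃ × 589,000 L = 25,920 g as CaCO₃.
Equivalents: 25,920 g ÷ 50 g/eq = 518.3 eq.
NaHCO₃ supplies 1 eq per mole → 518.3 mol.
Mass: 518.3 mol × 84 g/mol = 43,540 g.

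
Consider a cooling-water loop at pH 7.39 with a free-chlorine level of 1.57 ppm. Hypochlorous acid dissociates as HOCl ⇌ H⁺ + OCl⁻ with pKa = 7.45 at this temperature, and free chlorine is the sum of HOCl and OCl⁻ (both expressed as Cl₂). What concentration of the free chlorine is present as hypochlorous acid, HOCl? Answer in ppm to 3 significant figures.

0.839 ppm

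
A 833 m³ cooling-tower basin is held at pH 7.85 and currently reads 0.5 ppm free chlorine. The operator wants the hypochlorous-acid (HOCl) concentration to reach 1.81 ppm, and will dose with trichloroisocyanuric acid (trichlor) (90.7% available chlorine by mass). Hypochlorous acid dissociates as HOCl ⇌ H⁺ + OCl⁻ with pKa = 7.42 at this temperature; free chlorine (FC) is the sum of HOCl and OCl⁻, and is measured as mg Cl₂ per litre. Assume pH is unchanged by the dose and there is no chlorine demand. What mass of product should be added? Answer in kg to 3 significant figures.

5.68 kg

Volume: 833 m³ = 833,000 L.
[OCl⁻]/[HOCl] = 10^(pH − pKa) = 10^(7.85 − 7.42) = 2.692; fraction as HOCl = 1/(1 + 2.692) = 0.2709.
Free chlorine required for 1.81 ppm HOCl: 1.81 / 0.2709 = 6.682 ppm.
FC to add: 6.682 − 0.5 = 6.182 mg/L as Cl₂.
Cl₂ equivalent: 6.182 mg/L × 833,000 L = 5149 g.
Product at 90.7% available Cl: 5149 / 0.907 = 5677 g.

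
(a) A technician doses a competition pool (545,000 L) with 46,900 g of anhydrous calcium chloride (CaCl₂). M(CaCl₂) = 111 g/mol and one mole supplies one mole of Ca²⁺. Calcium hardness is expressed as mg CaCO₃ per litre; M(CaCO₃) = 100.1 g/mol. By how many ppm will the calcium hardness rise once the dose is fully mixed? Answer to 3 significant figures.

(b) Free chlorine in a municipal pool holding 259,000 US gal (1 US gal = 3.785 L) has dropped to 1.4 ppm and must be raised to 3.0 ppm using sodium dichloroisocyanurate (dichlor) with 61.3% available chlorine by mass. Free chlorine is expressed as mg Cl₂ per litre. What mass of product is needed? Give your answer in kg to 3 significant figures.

(a) 77.6 ppm; (b) 2.56 kg

(a) Moles of Ca²⁺: 46,900 g ÷ 111 g/mol = 422.5 mol.
(a) As CaCO₃: 422.5 mol × 100.1 g/mol = 42,290 g.
(a) Rise: 42,290 g / 545,000 L × 1000 = 77.6 mg/L.

(b) Volume: 259,000 US gal × 3.785 L/gal = 980,315 L.
(b) Chlorine deficit: 3.0 − 1.4 = 1.6 ppm = 1.6 mg/L as Cl₂.
(b) Cl₂ equivalent needed: 1.6 mg/L × 980,315 L = 1,569,000 mg = 1569 g.
(b) Product at 61.3% available chlorine: 1569 / 0.613 = 2559 g.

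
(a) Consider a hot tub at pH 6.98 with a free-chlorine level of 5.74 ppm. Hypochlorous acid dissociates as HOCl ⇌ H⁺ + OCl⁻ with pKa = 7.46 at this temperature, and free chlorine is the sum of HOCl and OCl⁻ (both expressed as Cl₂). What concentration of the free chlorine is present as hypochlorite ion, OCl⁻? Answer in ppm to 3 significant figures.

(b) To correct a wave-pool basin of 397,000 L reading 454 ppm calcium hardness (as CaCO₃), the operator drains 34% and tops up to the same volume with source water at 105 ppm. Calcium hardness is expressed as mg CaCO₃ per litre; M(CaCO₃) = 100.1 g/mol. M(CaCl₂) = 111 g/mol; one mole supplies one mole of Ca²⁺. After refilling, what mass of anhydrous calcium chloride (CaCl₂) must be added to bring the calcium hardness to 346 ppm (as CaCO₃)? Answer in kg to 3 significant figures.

(a) [OCl⁻]/[HOCl] = 10^(pH − pKa) = 10^(6.98 − 7.46) = 10^-0.48 = 0.3311.
(a) Fraction as HOCl = 1 / (1 + 0.3311) = 0.7512.
(a) OCl⁻ = (1 − 0.7512) × 5.74 ppm = 1.428 ppm.

(b) After draining 34% and refilling: 454 × 0.66 + 105 × 0.34 = 335.34 ppm.
(b) Deficit to target: 346 − 335.34 = 10.66 mg/L.
(b) As CaCO₃: 10.66 mg/L × 397,000 L = 4232 g; ÷ 100.1 = 42.28 mol Ca²⁺.
(b) Mass: 42.28 × 111 = 4693 g.

(a) 1.43 ppm; (b) 4.69 kg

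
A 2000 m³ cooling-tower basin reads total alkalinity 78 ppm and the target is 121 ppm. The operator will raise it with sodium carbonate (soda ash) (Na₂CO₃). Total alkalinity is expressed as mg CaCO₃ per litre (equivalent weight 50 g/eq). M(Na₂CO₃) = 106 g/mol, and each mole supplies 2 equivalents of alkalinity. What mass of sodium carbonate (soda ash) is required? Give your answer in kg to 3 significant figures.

91.2 kg

Volume: 2000 m³ = 2,000,000 L.
Alkalinity to add: (121 − 78) = 43 mg/L as CaCO₃ × 2,000,000 L = 86,000 g as CaCO₃.
Equivalents: 86,000 g ÷ 50 g/eq = 1720 eq.
Each mole of Na₂CO₃ supplies 2 eq, so 1720 / 2 = 860 mol.
Mass: 860 mol × 106 g/mol = 91,160 g.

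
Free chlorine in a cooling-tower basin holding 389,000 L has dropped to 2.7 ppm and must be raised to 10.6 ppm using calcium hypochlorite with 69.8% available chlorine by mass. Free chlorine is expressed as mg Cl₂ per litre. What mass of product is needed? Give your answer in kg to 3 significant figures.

4.40 kg

Chlorine deficit: 10.6 − 2.7 = 7.9 ppm = 7.9 mg/L as Cl₂.
Cl₂ equivalent needed: 7.9 mg/L × 389,000 L = 3,073,000 mg = 3073 g.
Product at 69.8% available chlorine: 3073 / 0.698 = 4403 g.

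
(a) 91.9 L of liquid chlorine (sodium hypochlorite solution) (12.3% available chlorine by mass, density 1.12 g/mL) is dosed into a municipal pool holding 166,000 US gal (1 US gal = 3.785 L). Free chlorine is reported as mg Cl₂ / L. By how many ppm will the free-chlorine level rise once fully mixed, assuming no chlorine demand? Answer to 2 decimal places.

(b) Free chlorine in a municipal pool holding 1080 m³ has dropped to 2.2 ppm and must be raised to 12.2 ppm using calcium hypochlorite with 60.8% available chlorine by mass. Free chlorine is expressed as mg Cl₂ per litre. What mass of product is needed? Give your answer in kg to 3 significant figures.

(a) 20.15 ppm; (b) 17.8 kg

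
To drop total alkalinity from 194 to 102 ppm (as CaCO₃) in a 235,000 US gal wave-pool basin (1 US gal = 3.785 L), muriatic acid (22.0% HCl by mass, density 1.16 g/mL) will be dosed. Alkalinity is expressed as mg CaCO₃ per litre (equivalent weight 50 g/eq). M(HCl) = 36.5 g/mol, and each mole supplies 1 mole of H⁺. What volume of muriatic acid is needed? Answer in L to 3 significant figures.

Volume: 235,000 US gal × 3.785 L/gal = 889,475 L.
Alkalinity to neutralize: (194 − 102) = 92 mg/L as CaCO₃ × 889,475 L = 81,830 g as CaCO₃.
Equivalents of H⁺ required: 81,830 ÷ 50 g/eq = 1637 eq = 1637 mol HCl.
Mass of HCl: 1637 × 36.5 = 59,740 g.
Mass of 22.0% solution: 59,740 / 0.22 = 271,500 g.
Volume: 271,500 g ÷ 1.16 g/mL = 234,100 mL.

234 L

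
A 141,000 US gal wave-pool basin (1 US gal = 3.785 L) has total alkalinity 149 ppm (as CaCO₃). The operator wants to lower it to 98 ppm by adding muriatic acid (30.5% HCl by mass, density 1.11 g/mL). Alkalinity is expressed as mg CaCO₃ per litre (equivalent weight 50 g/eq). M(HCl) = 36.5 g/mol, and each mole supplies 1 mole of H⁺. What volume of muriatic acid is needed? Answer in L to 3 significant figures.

Volume: 141,000 US gal × 3.785 L/gal = 533,685 L.
Alkalinity to neutralize: (149 − 98) = 51 mg/L as CaCO₃ × 533,685 L = 27,220 g as CaCO₃.
Equivalents of H⁺ required: 27,220 ÷ 50 g/eq = 544.4 eq = 544.4 mol HCl.
Mass of HCl: 544.4 × 36.5 = 19,870 g.
Mass of 30.5% solution: 19,870 / 0.305 = 65,140 g.
Volume: 65,140 g ÷ 1.11 g/mL = 58,690 mL.

58.7 L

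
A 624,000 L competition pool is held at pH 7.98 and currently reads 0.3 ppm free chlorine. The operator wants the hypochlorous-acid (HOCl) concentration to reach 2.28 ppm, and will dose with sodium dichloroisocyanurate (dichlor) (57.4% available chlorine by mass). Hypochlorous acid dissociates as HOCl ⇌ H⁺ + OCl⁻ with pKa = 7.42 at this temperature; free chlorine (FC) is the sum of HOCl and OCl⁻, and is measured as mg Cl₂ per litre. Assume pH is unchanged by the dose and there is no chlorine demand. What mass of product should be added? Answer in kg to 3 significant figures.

11.2 kg

[OCl⁻]/[HOCl] = 10^(pH − pKa) = 10^(7.98 − 7.42) = 3.631; fraction as HOCl = 1/(1 + 3.631) = 0.2159.
Free chlorine required for 2.28 ppm HOCl: 2.28 / 0.2159 = 10.56 ppm.
FC to add: 10.56 − 0.3 = 10.26 mg/L as Cl₂.
Cl₂ equivalent: 10.26 mg/L × 624,000 L = 6401 g.
Product at 57.4% available Cl: 6401 / 0.574 = 11,150 g.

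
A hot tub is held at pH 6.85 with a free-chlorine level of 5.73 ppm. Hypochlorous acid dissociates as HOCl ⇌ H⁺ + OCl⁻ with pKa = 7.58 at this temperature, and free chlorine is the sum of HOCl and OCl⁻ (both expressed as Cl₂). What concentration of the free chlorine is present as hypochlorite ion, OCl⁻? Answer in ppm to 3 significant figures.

[OCl⁻]/[HOCl] = 10^(pH − pKa) = 10^(6.85 − 7.58) = 10^-0.73 = 0.1862.
Fraction as HOCl = 1 / (1 + 0.1862) = 0.843.
OCl⁻ = (1 − 0.843) × 5.73 ppm = 0.8995 ppm.

0.899 ppm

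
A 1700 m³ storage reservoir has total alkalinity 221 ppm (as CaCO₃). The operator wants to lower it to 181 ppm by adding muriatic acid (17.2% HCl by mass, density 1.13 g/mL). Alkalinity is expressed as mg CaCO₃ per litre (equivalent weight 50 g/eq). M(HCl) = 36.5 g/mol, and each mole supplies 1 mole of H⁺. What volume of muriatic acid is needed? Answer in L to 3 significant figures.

255 L

Volume: 1700 m³ = 1,700,000 L.
Alkalinity to neutralize: (221 − 181) = 40 mg/L as CaCO₃ × 1,700,000 L = 68,000 g as CaCO₃.
Equivalents of H⁺ required: 68,000 ÷ 50 g/eq = 1360 eq = 1360 mol HCl.
Mass of HCl: 1360 × 36.5 = 49,640 g.
Mass of 17.2% solution: 49,640 / 0.172 = 288,600 g.
Volume: 288,600 g ÷ 1.13 g/mL = 255,400 mL.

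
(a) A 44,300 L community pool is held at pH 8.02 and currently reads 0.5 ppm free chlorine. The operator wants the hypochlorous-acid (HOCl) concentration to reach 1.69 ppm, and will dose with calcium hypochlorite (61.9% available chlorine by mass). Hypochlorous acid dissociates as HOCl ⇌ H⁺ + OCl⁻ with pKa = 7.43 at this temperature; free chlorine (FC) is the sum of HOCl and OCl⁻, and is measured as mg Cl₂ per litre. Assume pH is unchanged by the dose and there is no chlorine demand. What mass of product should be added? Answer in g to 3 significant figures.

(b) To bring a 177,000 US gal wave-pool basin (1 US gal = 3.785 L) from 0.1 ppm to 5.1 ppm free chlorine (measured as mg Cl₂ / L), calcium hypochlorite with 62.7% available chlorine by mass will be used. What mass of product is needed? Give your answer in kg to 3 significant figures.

(a) [OCl⁻]/[HOCl] = 10^(pH − pKa) = 10^(8.02 − 7.43) = 3.89; fraction as HOCl = 1/(1 + 3.89) = 0.2045.
(a) Free chlorine required for 1.69 ppm HOCl: 1.69 / 0.2045 = 8.265 ppm.
(a) FC to add: 8.265 − 0.5 = 7.765 mg/L as Cl₂.
(a) Cl₂ equivalent: 7.765 mg/L × 44,300 L = 344 g.
(a) Product at 61.9% available Cl: 344 / 0.619 = 555.7 g.

(b) Volume: 177,000 US gal × 3.785 L/gal = 669,945 L.
(b) Chlorine deficit: 5.1 − 0.1 = 5 ppm = 5 mg/L as Cl₂.
(b) Cl₂ equivalent needed: 5 mg/L × 669,945 L = 3,350,000 mg = 3350 g.
(b) Product at 62.7% available chlorine: 3350 / 0.627 = 5342 g.

(a) 556 g; (b) 5.34 kg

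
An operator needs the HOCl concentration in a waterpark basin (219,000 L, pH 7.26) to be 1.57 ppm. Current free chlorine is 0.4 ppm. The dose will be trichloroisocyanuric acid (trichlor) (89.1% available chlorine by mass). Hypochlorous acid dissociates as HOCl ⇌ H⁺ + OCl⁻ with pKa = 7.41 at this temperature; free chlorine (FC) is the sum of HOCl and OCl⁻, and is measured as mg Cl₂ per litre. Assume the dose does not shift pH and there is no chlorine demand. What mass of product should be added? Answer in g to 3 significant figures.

[OCl⁻]/[HOCl] = 10^(pH − pKa) = 10^(7.26 − 7.41) = 0.7079; fraction as HOCl = 1/(1 + 0.7079) = 0.5855.
Free chlorine required for 1.57 ppm HOCl: 1.57 / 0.5855 = 2.681 ppm.
FC to add: 2.681 − 0.4 = 2.281 mg/L as Cl₂.
Cl₂ equivalent: 2.281 mg/L × 219,000 L = 499.6 g.
Product at 89.1% available Cl: 499.6 / 0.891 = 560.8 g.

561 g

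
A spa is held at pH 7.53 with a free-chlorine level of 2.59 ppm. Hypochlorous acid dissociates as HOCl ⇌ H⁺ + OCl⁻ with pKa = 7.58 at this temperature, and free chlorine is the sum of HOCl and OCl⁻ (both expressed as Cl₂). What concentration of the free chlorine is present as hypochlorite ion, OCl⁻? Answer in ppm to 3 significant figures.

1.22 ppm

[OCl⁻]/[HOCl] = 10^(pH − pKa) = 10^(7.53 − 7.58) = 10^-0.05 = 0.8913.
Fraction as HOCl = 1 / (1 + 0.8913) = 0.5288.
OCl⁻ = (1 − 0.5288) × 2.59 ppm = 1.221 ppm.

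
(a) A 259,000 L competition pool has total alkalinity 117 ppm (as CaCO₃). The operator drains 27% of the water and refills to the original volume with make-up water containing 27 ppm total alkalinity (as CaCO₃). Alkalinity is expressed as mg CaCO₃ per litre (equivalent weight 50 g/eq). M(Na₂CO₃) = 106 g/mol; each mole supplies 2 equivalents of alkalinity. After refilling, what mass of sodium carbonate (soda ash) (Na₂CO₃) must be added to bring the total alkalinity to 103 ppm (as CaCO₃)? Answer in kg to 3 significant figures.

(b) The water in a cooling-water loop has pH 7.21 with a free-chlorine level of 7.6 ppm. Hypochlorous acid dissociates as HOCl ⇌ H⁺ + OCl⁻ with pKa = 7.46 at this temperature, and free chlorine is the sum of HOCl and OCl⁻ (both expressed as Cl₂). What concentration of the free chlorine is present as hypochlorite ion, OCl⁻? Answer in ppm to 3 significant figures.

(a) After draining 27% and refilling: 117 × 0.73 + 27 × 0.27 = 92.7 ppm.
(a) Deficit to target: 103 − 92.7 = 10.3 mg/L.
(a) As CaCO₃: 10.3 mg/L × 259,000 L = 2668 g; ÷ 50 g/eq ÷ 2 = 26.68 mol Na₂CO₃.
(a) Mass: 26.68 × 106 = 2828 g.

(b) [OCl⁻]/[HOCl] = 10^(pH − pKa) = 10^(7.21 − 7.46) = 10^-0.25 = 0.5623.
(b) Fraction as HOCl = 1 / (1 + 0.5623) = 0.6401.
(b) OCl⁻ = (1 − 0.6401) × 7.6 ppm = 2.736 ppm.

(a) 2.83 kg; (b) 2.74 ppm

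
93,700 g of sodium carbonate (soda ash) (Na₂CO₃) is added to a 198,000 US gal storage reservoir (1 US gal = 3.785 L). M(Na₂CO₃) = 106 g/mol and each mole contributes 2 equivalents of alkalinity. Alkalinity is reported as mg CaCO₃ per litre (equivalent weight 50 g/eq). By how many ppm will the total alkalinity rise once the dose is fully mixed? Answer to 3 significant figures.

118 ppm

Volume: 198,000 US gal × 3.785 L/gal = 749,430 L.
Moles of Na₂CO₃: 93,700 g ÷ 106 g/mol = 884 mol → 1768 eq of alkalinity.
As CaCO₃: 1768 eq × 50 g/eq = 88,400 g.
Rise: 88,400 g / 749,430 L × 1000 = 118 mg/L.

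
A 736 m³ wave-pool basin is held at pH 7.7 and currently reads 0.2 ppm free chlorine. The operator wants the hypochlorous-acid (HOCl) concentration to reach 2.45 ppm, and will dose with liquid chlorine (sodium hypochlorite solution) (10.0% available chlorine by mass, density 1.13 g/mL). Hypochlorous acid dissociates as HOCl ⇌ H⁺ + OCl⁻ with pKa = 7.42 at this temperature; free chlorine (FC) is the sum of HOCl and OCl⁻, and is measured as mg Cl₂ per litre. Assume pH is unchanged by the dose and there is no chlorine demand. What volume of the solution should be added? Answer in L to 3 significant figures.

45.1 L

Volume: 736 m³ = 736,000 L.
[OCl⁻]/[HOCl] = 10^(pH − pKa) = 10^(7.7 − 7.42) = 1.905; fraction as HOCl = 1/(1 + 1.905) = 0.3442.
Free chlorine required for 2.45 ppm HOCl: 2.45 / 0.3442 = 7.118 ppm.
FC to add: 7.118 − 0.2 = 6.918 mg/L as Cl₂.
Cl₂ equivalent: 6.918 mg/L × 736,000 L = 5092 g.
Product at 10.0% available Cl: 5092 / 0.1 = 50,920 g.
Volume: 50,920 g ÷ 1.13 g/mL = 45,060 mL.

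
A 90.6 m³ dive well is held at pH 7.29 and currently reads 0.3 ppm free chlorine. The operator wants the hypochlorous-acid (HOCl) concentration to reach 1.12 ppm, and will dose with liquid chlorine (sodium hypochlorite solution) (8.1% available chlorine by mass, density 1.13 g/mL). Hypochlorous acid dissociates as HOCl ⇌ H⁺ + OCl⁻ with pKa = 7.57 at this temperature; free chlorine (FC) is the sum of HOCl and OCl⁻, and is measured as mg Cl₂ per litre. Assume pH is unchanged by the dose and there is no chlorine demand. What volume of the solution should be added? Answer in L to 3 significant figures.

Volume: 90.6 m³ = 90,600 L.
[OCl⁻]/[HOCl] = 10^(pH − pKa) = 10^(7.29 − 7.57) = 0.5248; fraction as HOCl = 1/(1 + 0.5248) = 0.6558.
Free chlorine required for 1.12 ppm HOCl: 1.12 / 0.6558 = 1.708 ppm.
FC to add: 1.708 − 0.3 = 1.408 mg/L as Cl₂.
Cl₂ equivalent: 1.408 mg/L × 90,600 L = 127.5 g.
Product at 8.1% available Cl: 127.5 / 0.081 = 1575 g.
Volume: 1575 g ÷ 1.13 g/mL = 1393 mL.

1.39 L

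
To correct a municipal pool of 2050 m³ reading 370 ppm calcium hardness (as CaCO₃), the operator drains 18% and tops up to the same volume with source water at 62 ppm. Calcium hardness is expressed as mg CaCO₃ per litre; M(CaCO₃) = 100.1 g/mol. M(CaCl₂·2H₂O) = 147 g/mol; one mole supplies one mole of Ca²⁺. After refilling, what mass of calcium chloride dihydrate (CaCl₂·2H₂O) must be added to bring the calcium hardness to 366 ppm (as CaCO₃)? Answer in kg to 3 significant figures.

Volume: 2050 m³ = 2,050,000 L.
After draining 18% and refilling: 370 × 0.82 + 62 × 0.18 = 314.56 ppm.
Deficit to target: 366 − 314.56 = 51.44 mg/L.
As CaCO₃: 51.44 mg/L × 2,050,000 L = 105,500 g; ÷ 100.1 = 1053 mol Ca²⁺.
Mass: 1053 × 147 = 154,900 g.

155 kg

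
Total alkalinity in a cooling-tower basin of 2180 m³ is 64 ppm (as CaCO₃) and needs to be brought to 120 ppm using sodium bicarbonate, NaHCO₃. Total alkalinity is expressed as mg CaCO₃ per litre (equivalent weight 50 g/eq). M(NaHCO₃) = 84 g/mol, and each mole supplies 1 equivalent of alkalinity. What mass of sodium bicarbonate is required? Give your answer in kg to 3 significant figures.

Volume: 2180 m³ = 2,180,000 L.
Alkalinity to add: (120 − 64) = 56 mg/L as CaCO₃ × 2,180,000 L = 122,100 g as CaCO₃.
Equivalents: 122,100 g ÷ 50 g/eq = 2442 eq.
NaHCO₃ supplies 1 eq per mole → 2442 mol.
Mass: 2442 mol × 84 g/mol = 205,100 g.

205 kg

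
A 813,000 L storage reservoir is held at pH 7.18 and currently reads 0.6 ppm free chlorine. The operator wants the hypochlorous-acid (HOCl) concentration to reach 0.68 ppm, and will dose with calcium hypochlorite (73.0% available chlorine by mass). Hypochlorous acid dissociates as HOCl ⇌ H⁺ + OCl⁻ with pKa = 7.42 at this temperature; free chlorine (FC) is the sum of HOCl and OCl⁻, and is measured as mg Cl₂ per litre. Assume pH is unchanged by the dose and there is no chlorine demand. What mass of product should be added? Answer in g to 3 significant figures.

525 g

[OCl⁻]/[HOCl] = 10^(pH − pKa) = 10^(7.18 − 7.42) = 0.5754; fraction as HOCl = 1/(1 + 0.5754) = 0.6347.
Free chlorine required for 0.68 ppm HOCl: 0.68 / 0.6347 = 1.071 ppm.
FC to add: 1.071 − 0.6 = 0.4713 mg/L as Cl₂.
Cl₂ equivalent: 0.4713 mg/L × 813,000 L = 383.2 g.
Product at 73.0% available Cl: 383.2 / 0.73 = 524.9 g.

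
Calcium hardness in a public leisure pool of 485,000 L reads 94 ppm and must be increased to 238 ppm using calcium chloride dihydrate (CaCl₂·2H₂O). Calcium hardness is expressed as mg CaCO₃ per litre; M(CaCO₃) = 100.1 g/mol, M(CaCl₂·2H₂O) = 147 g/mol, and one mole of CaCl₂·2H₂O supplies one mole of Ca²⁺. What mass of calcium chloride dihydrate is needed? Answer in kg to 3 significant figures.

Hardness to add: (238 − 94) = 144 mg/L as CaCO₃ × 485,000 L = 69,840 g as CaCO₃.
Moles of Ca²⁺ (1 mol Ca²⁺ ≡ 1 mol CaCO₃): 69,840 / 100.1 g/mol = 697.7 mol.
Mass of CaCl₂·2H₂O: 697.7 × 147 = 102,600 g.

103 kg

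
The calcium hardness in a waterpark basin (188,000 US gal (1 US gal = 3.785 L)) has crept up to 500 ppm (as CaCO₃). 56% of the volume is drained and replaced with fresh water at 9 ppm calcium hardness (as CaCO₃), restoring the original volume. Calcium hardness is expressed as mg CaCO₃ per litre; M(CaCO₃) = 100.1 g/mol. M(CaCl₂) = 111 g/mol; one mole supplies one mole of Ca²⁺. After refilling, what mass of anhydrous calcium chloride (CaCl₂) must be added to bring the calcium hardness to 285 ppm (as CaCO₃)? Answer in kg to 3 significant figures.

47.3 kg

Volume: 188,000 US gal × 3.785 L/gal = 711,580 L.
After draining 56% and refilling: 500 × 0.44 + 9 × 0.56 = 225.04 ppm.
Deficit to target: 285 − 225.04 = 59.96 mg/L.
As CaCO₃: 59.96 mg/L × 711,580 L = 42,670 g; ÷ 100.1 = 426.2 mol Ca²⁺.
Mass: 426.2 × 111 = 47,310 g.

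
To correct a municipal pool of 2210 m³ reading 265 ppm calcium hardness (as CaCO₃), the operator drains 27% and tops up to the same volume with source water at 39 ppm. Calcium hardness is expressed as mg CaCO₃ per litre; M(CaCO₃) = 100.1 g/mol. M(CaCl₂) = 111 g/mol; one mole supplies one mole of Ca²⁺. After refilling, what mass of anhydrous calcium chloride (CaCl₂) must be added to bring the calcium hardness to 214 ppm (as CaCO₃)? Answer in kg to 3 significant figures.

24.6 kg

Volume: 2210 m³ = 2,210,000 L.
After draining 27% and refilling: 265 × 0.73 + 39 × 0.27 = 203.98 ppm.
Deficit to target: 214 − 203.98 = 10.02 mg/L.
As CaCO₃: 10.02 mg/L × 2,210,000 L = 22,140 g; ÷ 100.1 = 221.2 mol Ca²⁺.
Mass: 221.2 × 111 = 24,560 g.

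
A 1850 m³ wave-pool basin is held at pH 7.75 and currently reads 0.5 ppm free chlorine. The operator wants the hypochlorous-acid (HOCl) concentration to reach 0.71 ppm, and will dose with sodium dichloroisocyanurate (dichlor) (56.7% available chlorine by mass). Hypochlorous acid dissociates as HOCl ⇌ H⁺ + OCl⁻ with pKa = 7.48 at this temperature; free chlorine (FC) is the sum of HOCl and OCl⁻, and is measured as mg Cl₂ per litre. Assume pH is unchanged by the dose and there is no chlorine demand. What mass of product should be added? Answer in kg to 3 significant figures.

5.00 kg

Volume: 1850 m³ = 1,850,000 L.
[OCl⁻]/[HOCl] = 10^(pH − pKa) = 10^(7.75 − 7.48) = 1.862; fraction as HOCl = 1/(1 + 1.862) = 0.3494.
Free chlorine required for 0.71 ppm HOCl: 0.71 / 0.3494 = 2.032 ppm.
FC to add: 2.032 − 0.5 = 1.532 mg/L as Cl₂.
Cl₂ equivalent: 1.532 mg/L × 1,850,000 L = 2834 g.
Product at 56.7% available Cl: 2834 / 0.567 = 4999 g.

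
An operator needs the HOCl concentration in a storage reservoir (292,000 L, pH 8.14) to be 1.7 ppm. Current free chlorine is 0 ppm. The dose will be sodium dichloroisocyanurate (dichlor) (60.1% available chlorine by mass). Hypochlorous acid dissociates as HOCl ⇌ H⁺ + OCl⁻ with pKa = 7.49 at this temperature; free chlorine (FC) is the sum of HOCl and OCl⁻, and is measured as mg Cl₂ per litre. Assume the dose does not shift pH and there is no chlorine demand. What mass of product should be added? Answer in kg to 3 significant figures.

4.52 kg

[OCl⁻]/[HOCl] = 10^(pH − pKa) = 10^(8.14 − 7.49) = 4.467; fraction as HOCl = 1/(1 + 4.467) = 0.1829.
Free chlorine required for 1.7 ppm HOCl: 1.7 / 0.1829 = 9.294 ppm.
FC to add: 9.294 − 0 = 9.294 mg/L as Cl₂.
Cl₂ equivalent: 9.294 mg/L × 292,000 L = 2714 g.
Product at 60.1% available Cl: 2714 / 0.601 = 4515 g.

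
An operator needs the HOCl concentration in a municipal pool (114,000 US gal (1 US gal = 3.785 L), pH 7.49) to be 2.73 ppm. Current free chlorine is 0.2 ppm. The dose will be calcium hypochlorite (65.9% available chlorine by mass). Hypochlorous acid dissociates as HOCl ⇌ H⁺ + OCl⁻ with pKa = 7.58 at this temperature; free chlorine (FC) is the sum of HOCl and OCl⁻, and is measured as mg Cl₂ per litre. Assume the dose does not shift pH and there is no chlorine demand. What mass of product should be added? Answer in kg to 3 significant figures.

3.11 kg

Volume: 114,000 US gal × 3.785 L/gal = 431,490 L.
[OCl⁻]/[HOCl] = 10^(pH − pKa) = 10^(7.49 − 7.58) = 0.8128; fraction as HOCl = 1/(1 + 0.8128) = 0.5516.
Free chlorine required for 2.73 ppm HOCl: 2.73 / 0.5516 = 4.949 ppm.
FC to add: 4.949 − 0.2 = 4.749 mg/L as Cl₂.
Cl₂ equivalent: 4.749 mg/L × 431,490 L = 2049 g.
Product at 65.9% available Cl: 2049 / 0.659 = 3109 g.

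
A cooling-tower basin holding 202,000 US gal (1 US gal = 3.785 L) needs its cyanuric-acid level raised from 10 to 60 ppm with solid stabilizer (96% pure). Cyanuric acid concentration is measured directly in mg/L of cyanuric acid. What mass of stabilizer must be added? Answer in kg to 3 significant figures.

39.8 kg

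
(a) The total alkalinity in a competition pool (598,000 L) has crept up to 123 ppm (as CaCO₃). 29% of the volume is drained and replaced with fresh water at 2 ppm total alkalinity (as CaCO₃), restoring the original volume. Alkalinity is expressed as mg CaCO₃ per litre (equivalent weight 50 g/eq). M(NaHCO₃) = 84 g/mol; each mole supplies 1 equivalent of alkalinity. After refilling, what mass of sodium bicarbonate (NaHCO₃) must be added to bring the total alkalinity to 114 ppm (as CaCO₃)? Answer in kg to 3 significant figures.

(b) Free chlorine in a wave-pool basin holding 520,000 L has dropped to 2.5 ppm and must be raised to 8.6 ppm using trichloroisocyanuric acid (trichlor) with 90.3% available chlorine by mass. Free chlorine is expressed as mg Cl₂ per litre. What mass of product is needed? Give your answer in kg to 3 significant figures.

(a) 26.2 kg; (b) 3.51 kg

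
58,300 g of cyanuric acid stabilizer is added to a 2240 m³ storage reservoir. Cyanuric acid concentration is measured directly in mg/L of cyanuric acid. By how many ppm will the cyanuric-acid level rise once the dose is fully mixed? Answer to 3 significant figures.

26.0 ppm

Volume: 2240 m³ = 2,240,000 L.
Rise: 58,300 g / 2,240,000 L × 1000 = 26.03 mg/L.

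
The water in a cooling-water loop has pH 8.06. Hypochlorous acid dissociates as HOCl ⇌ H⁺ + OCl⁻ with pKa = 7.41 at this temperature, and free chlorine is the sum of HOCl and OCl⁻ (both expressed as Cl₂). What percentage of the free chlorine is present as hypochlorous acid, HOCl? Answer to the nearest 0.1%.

18.3%

[OCl⁻]/[HOCl] = 10^(pH − pKa) = 10^(8.06 − 7.41) = 10^0.65 = 4.467.
Fraction as HOCl = 1 / (1 + 4.467) = 0.1829.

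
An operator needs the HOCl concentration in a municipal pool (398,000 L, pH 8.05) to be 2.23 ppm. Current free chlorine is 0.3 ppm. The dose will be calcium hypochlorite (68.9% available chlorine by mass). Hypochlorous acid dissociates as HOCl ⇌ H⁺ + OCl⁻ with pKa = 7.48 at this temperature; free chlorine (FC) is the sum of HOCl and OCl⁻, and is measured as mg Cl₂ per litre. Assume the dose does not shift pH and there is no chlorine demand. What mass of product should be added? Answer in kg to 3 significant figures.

5.90 kg

[OCl⁻]/[HOCl] = 10^(pH − pKa) = 10^(8.05 − 7.48) = 3.715; fraction as HOCl = 1/(1 + 3.715) = 0.2121.
Free chlorine required for 2.23 ppm HOCl: 2.23 / 0.2121 = 10.52 ppm.
FC to add: 10.52 − 0.3 = 10.22 mg/L as Cl₂.
Cl₂ equivalent: 10.22 mg/L × 398,000 L = 4066 g.
Product at 68.9% available Cl: 4066 / 0.689 = 5901 g.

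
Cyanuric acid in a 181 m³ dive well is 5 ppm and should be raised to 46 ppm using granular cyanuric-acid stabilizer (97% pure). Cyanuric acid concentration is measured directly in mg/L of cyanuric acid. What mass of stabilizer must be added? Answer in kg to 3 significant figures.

Volume: 181 m³ = 181,000 L.
CYA to add: (46 − 5) = 41 mg/L × 181,000 L = 7421 g cyanuric acid.
At 97% purity: 7421 / 0.97 = 7651 g product.

7.65 kg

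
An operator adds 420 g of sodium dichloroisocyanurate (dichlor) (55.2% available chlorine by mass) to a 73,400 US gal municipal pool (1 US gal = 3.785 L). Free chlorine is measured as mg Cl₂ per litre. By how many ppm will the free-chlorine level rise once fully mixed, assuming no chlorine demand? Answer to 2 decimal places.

Volume: 73,400 US gal × 3.785 L/gal = 277,819 L.
Available chlorine delivered: 420 g × 0.552 = 231.8 g as Cl₂.
Concentration rise: 231.8 g / 277,819 L = 0.8345 mg/L = 0.83 ppm.

0.83 ppm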